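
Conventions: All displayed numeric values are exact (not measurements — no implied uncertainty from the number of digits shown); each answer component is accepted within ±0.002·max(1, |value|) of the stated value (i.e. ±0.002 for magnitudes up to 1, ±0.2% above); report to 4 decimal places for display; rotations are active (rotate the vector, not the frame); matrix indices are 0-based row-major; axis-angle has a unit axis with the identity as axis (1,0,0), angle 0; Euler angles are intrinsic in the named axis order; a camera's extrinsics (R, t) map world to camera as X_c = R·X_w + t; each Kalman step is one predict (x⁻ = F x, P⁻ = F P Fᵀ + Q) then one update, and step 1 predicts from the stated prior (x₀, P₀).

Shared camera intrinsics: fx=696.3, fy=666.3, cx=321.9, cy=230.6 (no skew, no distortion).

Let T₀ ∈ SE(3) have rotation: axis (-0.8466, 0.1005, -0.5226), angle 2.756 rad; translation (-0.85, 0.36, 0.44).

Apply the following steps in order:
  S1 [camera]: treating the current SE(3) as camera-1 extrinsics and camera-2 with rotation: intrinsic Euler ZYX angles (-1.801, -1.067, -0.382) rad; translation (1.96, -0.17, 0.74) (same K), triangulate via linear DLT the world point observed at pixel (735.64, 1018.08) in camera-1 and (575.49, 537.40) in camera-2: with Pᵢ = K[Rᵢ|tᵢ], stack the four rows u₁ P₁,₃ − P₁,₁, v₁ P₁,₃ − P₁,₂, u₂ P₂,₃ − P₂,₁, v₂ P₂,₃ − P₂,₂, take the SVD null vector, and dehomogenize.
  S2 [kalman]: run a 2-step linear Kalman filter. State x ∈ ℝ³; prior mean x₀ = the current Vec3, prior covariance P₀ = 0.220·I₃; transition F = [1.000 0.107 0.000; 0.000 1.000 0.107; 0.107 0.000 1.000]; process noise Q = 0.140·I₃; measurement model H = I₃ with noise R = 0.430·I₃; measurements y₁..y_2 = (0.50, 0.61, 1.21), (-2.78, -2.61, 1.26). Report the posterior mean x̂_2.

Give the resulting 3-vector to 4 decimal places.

result = (-0.8464, -1.5287, 1.3154)

after S1 (triangulate): (1.2622, -1.9309, 1.5012)
after S2 (kf_track): (-0.8464, -1.5287, 1.3154)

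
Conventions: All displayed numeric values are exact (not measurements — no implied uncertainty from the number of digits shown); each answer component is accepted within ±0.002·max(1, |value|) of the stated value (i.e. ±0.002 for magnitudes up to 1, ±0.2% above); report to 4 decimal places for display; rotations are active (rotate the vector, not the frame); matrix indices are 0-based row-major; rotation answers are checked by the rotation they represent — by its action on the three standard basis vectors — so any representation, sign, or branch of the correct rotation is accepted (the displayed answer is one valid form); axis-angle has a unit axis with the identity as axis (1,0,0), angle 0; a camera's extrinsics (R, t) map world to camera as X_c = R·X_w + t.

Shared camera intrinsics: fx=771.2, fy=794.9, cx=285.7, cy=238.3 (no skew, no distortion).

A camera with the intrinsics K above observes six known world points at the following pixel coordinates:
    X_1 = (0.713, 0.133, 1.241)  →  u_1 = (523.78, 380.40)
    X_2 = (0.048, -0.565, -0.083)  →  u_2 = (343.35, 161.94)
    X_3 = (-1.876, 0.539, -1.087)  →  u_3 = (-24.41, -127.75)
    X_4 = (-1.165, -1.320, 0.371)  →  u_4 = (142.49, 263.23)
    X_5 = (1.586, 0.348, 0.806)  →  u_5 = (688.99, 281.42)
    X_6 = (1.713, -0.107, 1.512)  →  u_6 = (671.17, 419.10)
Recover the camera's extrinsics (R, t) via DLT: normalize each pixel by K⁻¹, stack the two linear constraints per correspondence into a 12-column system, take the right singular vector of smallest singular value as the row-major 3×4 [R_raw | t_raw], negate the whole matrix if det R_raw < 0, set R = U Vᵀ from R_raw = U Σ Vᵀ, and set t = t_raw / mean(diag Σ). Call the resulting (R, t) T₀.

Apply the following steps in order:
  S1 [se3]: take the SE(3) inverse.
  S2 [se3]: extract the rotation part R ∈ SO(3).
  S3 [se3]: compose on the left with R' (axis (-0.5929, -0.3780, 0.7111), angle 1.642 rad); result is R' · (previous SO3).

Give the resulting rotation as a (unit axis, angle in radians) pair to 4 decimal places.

source (pnp_recover): camera pose = R=[0.9792 0.1930 0.0627; -0.0282 -0.1764 0.9839; 0.2010 -0.9652 -0.1673], t=(0.4200, -0.4700, 4.1501)
after S1 (invert_se3): R=[0.9792 -0.0282 0.2010; 0.1930 -0.1764 -0.9652; 0.0627 0.9839 -0.1673], t=(-1.2586, 3.8417, 1.1305)
after S2 (rot_of_se3): [0.9792 -0.0282 0.2010; 0.1930 -0.1764 -0.9652; 0.0627 0.9839 -0.1673]
after S3 (compose_so3): [0.1564 -0.7411 0.6529; 0.9644 0.2573 0.0610; -0.2132 0.6201 0.7550]

rotation (axis_angle) = ((0.2805, 0.4346, 0.8558), 1.4863)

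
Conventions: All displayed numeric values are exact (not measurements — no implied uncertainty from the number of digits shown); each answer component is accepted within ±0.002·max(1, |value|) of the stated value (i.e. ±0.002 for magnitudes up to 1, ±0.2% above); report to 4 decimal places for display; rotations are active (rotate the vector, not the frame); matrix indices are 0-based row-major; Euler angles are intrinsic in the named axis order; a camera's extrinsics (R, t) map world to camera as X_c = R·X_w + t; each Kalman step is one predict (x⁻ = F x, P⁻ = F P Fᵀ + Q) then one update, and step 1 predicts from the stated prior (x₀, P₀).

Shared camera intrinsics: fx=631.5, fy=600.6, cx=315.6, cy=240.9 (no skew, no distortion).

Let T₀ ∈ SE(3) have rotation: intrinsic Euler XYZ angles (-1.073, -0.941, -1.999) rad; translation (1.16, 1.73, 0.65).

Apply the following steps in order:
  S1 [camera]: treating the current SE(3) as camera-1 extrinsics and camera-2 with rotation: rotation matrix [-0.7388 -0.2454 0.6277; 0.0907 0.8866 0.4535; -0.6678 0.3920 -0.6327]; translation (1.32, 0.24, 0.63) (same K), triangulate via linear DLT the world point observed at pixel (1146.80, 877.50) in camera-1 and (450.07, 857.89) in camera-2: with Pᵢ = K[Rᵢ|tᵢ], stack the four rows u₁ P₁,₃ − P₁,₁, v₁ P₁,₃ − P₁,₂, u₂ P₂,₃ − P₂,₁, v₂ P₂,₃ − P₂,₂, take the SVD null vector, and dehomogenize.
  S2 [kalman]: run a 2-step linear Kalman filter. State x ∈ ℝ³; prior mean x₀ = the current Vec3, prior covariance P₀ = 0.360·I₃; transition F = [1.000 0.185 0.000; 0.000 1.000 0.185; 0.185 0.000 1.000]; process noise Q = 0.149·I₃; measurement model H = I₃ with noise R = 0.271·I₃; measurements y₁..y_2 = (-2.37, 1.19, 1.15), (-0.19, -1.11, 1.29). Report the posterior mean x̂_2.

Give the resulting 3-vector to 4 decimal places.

result = (-0.6291, 0.0829, 0.7633)

after S1 (triangulate): (0.2554, 1.7757, -0.5895)
after S2 (kf_track): (-0.6291, 0.0829, 0.7633)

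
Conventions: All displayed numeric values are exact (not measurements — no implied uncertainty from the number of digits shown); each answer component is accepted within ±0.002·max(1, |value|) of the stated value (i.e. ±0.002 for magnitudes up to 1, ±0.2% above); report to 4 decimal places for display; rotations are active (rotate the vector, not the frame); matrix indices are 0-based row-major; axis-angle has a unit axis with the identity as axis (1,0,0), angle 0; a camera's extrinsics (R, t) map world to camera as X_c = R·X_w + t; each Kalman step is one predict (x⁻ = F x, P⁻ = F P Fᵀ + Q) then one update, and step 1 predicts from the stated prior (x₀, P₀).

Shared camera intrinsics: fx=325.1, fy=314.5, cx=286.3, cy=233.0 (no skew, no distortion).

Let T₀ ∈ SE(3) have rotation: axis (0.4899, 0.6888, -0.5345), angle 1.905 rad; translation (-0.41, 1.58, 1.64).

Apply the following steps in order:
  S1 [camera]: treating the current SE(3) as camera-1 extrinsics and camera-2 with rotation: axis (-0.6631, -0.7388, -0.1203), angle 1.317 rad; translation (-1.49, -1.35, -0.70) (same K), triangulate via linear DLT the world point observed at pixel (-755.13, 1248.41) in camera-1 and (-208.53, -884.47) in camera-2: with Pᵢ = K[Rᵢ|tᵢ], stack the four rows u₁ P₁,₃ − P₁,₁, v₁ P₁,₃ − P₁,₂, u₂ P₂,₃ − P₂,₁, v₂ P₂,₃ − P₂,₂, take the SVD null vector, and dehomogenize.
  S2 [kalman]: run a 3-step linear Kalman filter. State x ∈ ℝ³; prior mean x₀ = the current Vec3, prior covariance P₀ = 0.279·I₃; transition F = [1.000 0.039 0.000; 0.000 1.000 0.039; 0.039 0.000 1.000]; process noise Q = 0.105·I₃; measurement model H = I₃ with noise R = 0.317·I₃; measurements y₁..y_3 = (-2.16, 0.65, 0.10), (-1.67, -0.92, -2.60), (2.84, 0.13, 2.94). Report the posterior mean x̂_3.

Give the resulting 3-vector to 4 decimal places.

result = (0.6349, -0.2257, 0.5580)

after S1 (triangulate): (1.0849, -1.2097, -0.6687)
after S2 (kf_track): (0.6349, -0.2257, 0.5580)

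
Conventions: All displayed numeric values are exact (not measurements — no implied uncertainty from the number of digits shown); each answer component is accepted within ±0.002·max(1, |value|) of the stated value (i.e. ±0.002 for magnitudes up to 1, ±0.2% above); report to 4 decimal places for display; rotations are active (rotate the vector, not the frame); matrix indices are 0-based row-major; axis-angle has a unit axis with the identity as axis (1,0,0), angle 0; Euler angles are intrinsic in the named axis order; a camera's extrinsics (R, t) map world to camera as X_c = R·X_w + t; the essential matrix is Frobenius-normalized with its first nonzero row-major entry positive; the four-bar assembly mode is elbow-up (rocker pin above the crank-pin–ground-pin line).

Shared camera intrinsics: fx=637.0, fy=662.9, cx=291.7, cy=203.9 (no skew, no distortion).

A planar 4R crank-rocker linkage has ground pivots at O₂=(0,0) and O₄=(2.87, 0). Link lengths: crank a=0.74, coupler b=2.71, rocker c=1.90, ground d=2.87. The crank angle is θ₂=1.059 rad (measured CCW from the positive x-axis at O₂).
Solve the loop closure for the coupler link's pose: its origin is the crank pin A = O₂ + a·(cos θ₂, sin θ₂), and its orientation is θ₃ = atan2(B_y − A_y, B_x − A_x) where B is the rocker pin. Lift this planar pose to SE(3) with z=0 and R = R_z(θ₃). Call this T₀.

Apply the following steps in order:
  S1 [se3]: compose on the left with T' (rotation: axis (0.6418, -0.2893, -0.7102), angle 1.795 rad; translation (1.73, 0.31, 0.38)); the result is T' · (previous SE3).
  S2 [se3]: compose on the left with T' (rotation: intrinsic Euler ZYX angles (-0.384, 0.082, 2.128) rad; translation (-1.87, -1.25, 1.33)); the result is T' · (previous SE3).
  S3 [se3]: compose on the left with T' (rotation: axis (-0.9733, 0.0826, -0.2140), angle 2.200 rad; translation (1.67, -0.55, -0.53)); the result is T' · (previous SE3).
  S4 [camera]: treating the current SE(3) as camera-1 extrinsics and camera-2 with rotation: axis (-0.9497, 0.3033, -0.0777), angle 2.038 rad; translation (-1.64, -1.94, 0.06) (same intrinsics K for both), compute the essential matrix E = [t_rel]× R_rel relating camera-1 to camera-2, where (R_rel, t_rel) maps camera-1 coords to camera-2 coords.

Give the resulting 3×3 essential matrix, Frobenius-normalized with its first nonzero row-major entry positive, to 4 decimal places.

source (fourbar_fk): coupler pose = R=[0.8869 -0.4620 0.0000; 0.4620 0.8869 0.0000; 0.0000 0.0000 1.0000], t=(0.3624, 0.6452, 0.0000)
after S1 (compose_se3): R=[0.4644 0.2829 -0.8392; -0.8708 0.3183 -0.3746; 0.1611 0.9048 0.3942], t=(2.1322, -0.1006, 0.8461)
after S2 (compose_se3): R=[0.4878 -0.1051 -0.8666; 0.1521 -0.9673 0.2029; -0.8596 -0.2308 -0.4559], t=(-0.1893, -2.6462, 0.6243)
after S3 (compose_se3): R=[0.1121 -0.2320 -0.9662; -0.8869 0.4152 -0.2026; 0.4482 0.8797 -0.1592], t=(1.6249, 1.5092, 1.2549)
after S4 (essential): [0.2803 -0.0433 0.5728; -0.2944 -0.5297 0.2459; -0.2826 -0.2229 -0.1847]

matrix = [0.2803 -0.0433 0.5728; -0.2944 -0.5297 0.2459; -0.2826 -0.2229 -0.1847]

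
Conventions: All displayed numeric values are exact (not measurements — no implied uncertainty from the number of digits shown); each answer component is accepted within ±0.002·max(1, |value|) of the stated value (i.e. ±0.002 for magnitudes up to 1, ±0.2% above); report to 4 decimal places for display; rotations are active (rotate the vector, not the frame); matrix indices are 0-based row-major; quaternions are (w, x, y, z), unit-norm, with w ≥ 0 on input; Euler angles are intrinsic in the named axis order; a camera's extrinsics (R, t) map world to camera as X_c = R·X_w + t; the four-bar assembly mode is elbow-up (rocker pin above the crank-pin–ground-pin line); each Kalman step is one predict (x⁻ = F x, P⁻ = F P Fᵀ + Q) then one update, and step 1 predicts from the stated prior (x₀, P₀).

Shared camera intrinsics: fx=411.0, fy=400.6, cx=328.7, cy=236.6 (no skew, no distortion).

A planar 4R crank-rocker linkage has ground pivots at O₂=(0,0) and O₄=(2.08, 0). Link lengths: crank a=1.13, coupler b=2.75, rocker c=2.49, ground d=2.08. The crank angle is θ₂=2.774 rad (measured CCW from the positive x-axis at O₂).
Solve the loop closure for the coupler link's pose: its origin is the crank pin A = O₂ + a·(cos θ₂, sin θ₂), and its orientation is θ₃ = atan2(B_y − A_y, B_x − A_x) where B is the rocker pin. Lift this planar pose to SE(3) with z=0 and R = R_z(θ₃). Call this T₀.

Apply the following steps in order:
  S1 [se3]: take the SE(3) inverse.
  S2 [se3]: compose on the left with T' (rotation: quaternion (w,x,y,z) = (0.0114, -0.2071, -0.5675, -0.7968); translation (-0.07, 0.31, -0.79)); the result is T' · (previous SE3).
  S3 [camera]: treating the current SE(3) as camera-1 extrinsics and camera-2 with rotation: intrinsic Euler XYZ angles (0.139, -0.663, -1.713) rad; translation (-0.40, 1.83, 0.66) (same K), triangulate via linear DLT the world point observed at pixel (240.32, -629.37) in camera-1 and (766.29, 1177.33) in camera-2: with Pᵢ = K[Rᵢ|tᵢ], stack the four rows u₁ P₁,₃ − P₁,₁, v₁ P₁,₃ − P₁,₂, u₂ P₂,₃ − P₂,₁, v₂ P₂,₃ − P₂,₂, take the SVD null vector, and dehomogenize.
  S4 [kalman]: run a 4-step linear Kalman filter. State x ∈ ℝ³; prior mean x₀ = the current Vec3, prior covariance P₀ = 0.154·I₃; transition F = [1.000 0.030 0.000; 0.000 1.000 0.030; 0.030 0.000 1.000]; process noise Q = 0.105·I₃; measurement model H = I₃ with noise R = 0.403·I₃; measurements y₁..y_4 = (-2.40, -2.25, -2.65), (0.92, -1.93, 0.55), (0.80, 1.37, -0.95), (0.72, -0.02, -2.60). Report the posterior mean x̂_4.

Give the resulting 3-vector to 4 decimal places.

result = (0.1354, 0.0386, -1.5255)

source (fourbar_fk): coupler pose = R=[0.7449 -0.6671 0.0000; 0.6671 0.7449 0.0000; 0.0000 0.0000 1.0000], t=(-1.0545, 0.4061, 0.0000)
after S1 (invert_se3): R=[0.7449 0.6671 0.0000; -0.6671 0.7449 0.0000; 0.0000 0.0000 1.0000], t=(0.5146, -1.0060, 0.0000)
after S2 (compose_se3): R=[-0.8498 -0.4211 0.3171; 0.3988 -0.1202 0.9091; -0.3447 0.8990 0.2701], t=(-0.7951, 0.7794, -1.5186)
after S3 (triangulate): (-1.9197, 1.6240, -0.7518)
after S4 (kf_track): (0.1354, 0.0386, -1.5255)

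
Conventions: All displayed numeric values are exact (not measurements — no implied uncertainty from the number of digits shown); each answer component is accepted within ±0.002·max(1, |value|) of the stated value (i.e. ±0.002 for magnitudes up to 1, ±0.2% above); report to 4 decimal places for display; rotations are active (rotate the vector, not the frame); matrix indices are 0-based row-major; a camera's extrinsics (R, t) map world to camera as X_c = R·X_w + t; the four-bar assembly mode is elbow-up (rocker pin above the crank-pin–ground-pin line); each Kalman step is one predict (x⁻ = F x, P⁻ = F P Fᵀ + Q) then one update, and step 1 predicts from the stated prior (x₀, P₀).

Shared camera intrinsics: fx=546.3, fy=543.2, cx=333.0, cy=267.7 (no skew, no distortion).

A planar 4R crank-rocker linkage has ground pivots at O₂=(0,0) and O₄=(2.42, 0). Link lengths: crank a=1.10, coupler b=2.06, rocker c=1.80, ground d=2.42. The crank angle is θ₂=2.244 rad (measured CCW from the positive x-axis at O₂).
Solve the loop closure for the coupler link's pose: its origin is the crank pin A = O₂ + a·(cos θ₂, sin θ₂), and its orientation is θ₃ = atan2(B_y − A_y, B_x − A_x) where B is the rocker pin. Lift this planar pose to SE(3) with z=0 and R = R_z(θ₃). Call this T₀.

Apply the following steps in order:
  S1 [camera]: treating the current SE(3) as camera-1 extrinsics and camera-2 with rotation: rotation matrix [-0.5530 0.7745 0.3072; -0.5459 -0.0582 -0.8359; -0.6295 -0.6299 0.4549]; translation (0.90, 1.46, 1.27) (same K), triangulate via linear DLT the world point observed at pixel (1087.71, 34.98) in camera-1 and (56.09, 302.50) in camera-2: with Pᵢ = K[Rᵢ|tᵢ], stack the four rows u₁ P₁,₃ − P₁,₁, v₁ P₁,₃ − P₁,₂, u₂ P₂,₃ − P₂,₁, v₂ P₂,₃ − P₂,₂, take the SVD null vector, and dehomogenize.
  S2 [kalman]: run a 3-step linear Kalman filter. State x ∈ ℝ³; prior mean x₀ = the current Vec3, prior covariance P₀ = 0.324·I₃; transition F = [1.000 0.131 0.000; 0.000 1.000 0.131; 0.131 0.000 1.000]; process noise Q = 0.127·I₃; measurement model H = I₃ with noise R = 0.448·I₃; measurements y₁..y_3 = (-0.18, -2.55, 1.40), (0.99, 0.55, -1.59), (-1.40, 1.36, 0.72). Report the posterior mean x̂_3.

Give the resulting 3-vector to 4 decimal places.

result = (-0.2604, 0.0349, 0.3905)

source (fourbar_fk): coupler pose = R=[0.9639 -0.2664 0.0000; 0.2664 0.9639 0.0000; 0.0000 0.0000 1.0000], t=(-0.6858, 0.8600, 0.0000)
after S1 (triangulate): (1.4101, -1.6392, 0.8035)
after S2 (kf_track): (-0.2604, 0.0349, 0.3905)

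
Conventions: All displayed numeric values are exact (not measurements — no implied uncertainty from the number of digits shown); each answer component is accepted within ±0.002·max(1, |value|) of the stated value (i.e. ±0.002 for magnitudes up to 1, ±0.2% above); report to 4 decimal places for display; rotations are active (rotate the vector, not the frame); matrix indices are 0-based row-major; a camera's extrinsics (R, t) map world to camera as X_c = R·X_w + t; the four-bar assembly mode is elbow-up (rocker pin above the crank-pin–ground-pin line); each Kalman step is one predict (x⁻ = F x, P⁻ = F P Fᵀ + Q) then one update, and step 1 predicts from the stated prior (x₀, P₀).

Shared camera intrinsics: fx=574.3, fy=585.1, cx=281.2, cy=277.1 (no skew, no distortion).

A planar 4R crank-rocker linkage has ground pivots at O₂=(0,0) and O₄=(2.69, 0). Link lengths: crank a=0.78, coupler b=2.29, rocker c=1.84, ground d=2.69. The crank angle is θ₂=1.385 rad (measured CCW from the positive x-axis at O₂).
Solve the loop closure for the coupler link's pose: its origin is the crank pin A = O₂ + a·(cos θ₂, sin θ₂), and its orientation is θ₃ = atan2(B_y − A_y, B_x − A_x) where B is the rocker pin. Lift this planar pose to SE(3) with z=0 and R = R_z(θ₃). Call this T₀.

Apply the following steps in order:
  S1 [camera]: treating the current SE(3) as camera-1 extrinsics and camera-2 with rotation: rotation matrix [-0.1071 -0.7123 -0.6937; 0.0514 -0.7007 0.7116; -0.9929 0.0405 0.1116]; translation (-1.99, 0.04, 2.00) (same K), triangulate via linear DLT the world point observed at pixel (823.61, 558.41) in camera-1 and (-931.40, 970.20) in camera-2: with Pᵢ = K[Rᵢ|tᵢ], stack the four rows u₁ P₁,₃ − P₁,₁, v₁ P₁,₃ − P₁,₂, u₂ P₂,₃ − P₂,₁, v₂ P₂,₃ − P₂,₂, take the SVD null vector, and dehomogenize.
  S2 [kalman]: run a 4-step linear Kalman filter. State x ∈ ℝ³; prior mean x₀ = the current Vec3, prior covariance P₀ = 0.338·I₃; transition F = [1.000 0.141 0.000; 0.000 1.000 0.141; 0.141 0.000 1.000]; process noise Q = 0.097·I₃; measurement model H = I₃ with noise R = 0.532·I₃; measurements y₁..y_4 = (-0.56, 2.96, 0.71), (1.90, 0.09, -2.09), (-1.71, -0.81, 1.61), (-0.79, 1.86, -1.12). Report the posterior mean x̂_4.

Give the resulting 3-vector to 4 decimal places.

source (fourbar_fk): coupler pose = R=[0.8981 -0.4398 0.0000; 0.4398 0.8981 0.0000; 0.0000 0.0000 1.0000], t=(0.1441, 0.7666, 0.0000)
after S1 (triangulate): (0.9142, -0.6037, 1.3030)
after S2 (kf_track): (-0.2828, 0.6943, -0.0660)

result = (-0.2828, 0.6943, -0.0660)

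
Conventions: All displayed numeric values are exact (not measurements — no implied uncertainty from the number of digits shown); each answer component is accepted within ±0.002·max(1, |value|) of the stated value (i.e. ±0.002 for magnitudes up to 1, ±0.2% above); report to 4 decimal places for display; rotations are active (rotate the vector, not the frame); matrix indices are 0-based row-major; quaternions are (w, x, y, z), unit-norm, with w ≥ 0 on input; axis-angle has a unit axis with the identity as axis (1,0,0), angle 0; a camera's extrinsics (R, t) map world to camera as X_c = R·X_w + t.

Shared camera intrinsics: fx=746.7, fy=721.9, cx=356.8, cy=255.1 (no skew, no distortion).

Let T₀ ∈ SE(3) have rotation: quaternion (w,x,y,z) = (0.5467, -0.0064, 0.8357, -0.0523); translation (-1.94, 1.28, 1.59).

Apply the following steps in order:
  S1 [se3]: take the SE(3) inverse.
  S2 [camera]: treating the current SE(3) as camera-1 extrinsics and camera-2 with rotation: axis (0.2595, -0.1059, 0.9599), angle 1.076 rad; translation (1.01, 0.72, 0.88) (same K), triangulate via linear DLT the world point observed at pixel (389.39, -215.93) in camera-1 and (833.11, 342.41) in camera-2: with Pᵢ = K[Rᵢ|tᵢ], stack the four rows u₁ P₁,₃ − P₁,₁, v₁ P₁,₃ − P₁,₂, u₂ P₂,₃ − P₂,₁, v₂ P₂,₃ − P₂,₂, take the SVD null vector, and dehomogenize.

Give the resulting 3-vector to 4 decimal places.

after S1 (invert_se3): R=[-0.4022 -0.0679 -0.9130; 0.0465 0.9944 -0.0944; 0.9144 -0.0804 -0.3968], t=(0.7584, -1.0326, 2.5077)
after S2 (triangulate): (-0.2555, -0.1435, 0.8609)

result = (-0.2555, -0.1435, 0.8609)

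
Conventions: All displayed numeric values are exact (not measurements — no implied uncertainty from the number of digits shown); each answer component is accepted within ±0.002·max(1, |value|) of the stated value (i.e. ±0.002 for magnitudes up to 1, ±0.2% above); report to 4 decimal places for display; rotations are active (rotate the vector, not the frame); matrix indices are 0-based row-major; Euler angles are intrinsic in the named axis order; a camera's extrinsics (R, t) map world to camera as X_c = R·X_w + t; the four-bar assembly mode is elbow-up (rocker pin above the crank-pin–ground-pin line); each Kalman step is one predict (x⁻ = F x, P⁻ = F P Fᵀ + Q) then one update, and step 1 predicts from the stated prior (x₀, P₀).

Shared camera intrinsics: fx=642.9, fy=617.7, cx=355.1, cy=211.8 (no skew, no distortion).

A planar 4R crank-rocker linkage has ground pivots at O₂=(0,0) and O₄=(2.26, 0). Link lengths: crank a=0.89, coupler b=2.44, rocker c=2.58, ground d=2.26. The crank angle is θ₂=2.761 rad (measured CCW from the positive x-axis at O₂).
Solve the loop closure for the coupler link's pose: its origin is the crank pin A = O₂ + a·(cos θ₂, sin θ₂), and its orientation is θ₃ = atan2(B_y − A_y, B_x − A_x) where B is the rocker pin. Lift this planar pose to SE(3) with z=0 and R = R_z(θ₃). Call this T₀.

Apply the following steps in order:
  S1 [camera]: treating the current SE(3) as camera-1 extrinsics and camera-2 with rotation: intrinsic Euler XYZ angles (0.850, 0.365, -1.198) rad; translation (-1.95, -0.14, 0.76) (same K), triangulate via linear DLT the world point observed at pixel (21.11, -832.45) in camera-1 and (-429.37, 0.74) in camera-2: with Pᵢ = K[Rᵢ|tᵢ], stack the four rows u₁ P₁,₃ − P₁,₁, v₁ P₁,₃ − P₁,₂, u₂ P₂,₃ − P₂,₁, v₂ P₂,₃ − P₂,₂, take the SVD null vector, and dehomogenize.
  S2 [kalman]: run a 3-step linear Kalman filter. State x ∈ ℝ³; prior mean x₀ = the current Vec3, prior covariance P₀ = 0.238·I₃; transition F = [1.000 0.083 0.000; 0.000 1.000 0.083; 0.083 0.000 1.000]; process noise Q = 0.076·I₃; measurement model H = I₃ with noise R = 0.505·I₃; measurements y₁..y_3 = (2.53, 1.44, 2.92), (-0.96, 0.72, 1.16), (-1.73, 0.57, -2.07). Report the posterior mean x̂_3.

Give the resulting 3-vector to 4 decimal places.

source (fourbar_fk): coupler pose = R=[0.6723 -0.7402 0.0000; 0.7402 0.6723 0.0000; 0.0000 0.0000 1.0000], t=(-0.8263, 0.3306, 0.0000)
after S1 (triangulate): (-1.9793, -1.9099, 1.4307)
after S2 (kf_track): (-1.0048, 0.2006, 0.3990)

result = (-1.0048, 0.2006, 0.3990)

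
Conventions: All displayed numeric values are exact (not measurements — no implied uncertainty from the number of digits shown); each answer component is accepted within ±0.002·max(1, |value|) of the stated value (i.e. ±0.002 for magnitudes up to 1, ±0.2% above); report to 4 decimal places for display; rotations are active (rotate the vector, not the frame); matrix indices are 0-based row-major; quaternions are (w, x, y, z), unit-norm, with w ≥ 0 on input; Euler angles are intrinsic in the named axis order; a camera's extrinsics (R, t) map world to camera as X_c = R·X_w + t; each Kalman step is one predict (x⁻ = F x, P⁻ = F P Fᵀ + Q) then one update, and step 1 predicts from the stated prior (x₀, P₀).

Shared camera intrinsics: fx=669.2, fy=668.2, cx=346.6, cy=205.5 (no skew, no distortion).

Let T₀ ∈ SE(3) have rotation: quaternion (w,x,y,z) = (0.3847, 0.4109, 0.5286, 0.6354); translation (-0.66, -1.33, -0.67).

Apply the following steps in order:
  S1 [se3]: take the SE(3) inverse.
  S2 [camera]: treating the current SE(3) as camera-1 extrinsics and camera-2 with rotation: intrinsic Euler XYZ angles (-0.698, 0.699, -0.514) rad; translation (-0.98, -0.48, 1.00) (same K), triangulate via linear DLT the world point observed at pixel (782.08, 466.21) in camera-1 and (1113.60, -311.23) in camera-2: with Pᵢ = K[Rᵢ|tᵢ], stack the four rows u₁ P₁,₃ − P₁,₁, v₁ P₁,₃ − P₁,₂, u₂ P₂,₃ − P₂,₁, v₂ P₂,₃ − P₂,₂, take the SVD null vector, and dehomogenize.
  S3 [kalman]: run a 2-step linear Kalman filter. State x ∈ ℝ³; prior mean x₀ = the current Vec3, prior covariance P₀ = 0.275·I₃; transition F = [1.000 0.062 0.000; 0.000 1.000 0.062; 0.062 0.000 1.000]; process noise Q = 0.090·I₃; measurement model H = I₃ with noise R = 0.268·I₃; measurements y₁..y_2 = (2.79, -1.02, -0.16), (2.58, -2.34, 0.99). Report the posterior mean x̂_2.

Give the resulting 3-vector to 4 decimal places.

result = (2.2807, -1.1662, 0.6568)

after S1 (invert_se3): R=[-0.3663 0.9233 0.1155; -0.0545 -0.1452 0.9879; 0.9289 0.3556 0.1035], t=(1.0636, 0.4329, 1.1553)
after S2 (triangulate): (1.0725, 0.9993, 0.7902)
after S3 (kf_track): (2.2807, -1.1662, 0.6568)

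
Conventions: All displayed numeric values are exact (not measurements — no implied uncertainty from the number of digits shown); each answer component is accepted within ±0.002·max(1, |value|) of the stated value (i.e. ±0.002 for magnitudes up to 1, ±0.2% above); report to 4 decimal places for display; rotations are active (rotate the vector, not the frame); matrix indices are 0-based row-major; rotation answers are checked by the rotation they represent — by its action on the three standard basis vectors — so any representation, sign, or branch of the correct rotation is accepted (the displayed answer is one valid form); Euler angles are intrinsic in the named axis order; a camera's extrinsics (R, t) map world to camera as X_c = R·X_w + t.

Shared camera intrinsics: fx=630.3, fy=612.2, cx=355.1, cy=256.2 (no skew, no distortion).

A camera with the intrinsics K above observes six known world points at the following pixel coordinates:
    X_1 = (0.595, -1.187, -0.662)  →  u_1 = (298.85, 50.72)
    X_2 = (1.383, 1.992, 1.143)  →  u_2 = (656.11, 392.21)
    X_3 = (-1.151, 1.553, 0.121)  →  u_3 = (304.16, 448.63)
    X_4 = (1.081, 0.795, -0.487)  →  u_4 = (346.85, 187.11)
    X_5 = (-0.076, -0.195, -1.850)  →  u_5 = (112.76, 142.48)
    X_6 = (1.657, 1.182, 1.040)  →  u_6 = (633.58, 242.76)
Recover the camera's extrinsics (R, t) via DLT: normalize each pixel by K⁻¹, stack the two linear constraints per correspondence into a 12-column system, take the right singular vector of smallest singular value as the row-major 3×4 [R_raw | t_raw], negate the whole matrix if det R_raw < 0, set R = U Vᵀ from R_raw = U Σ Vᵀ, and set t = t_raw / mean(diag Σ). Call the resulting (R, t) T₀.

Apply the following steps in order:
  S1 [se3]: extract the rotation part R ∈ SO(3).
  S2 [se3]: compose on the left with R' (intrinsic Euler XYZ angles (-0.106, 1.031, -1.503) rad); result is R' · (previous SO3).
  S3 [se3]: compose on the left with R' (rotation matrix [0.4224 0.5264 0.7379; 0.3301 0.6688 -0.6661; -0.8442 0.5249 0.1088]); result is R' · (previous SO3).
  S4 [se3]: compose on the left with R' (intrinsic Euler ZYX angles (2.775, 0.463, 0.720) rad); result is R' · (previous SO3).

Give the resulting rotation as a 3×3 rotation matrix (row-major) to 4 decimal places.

source (pnp_recover): camera pose = R=[0.4177 0.0276 0.9082; -0.5662 0.7896 0.2364; -0.7106 -0.6129 0.3455], t=(-0.0800, -0.3200, 5.1402)
after S1 (rot_of_se3): [0.4177 0.0276 0.9082; -0.5662 0.7896 0.2364; -0.7106 -0.6129 0.3455]
after S2 (compose_so3): [-0.8853 -0.1199 0.4492; -0.4425 -0.0792 -0.8933; 0.1427 -0.9896 0.0171]
after S3 (compose_so3): [-0.5016 -0.8226 -0.2679; -0.6833 0.5666 -0.4606; 0.5306 -0.0480 -0.8463]
after S4 (compose_so3): [0.7500 0.3823 0.5397; 0.6371 -0.6370 -0.4341; 0.1779 0.6694 -0.7213]

rotation (matrix) = ((0.7500, 0.3823, 0.5397), (0.6371, -0.6370, -0.4341), (0.1779, 0.6694, -0.7213))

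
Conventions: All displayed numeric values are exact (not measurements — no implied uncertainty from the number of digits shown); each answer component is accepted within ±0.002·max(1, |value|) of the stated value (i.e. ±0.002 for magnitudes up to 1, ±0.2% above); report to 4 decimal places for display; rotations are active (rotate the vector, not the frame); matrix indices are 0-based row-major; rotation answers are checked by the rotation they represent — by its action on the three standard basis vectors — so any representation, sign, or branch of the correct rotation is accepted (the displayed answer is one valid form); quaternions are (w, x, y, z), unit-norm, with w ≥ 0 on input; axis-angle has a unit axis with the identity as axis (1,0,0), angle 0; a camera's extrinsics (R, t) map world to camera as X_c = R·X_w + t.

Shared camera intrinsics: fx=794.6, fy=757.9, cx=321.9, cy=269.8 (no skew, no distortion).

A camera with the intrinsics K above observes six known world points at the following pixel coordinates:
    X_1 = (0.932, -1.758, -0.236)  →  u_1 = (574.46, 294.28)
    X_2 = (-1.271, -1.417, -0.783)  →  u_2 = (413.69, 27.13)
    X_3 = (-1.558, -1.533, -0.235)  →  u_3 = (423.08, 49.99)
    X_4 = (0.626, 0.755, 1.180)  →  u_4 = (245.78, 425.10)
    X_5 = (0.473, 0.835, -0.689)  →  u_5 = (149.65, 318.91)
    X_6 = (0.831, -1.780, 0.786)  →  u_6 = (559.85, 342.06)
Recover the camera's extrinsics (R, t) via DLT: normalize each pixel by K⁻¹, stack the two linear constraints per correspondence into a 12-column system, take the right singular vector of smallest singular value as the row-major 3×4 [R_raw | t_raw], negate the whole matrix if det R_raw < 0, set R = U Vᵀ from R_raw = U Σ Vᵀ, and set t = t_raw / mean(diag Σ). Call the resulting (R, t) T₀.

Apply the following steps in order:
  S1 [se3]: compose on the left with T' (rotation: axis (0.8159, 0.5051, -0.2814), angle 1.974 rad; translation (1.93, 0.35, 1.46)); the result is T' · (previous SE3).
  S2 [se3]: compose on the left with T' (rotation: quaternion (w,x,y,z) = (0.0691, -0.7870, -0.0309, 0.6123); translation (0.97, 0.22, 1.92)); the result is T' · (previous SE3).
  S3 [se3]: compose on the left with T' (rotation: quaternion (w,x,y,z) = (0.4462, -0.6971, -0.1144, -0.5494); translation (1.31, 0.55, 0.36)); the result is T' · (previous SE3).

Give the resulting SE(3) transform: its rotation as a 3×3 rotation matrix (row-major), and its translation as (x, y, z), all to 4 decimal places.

rotation (matrix) = ((-0.9356, -0.0411, 0.3507), (-0.3527, 0.1540, -0.9230), (-0.0161, -0.9872, -0.1586)), translation = (5.7634, -3.2207, -0.9429)

source (pnp_recover): camera pose = R=[0.2306 -0.9556 0.1836; 0.8253 0.2920 0.4834; -0.5155 0.0400 0.8559], t=(-0.2600, 0.0199, 5.7597)
after S1 (compose_se3): R=[0.7357 -0.2618 0.6247; 0.5309 -0.3498 -0.7719; 0.4206 0.8995 -0.1184], t=(2.6423, -5.1950, 0.0500)
after S2 (compose_se3): R=[-0.2436 -0.9231 0.2974; -0.3969 0.3747 0.8379; -0.8849 0.0860 -0.4577], t=(1.7646, 5.7111, 0.1344)
after S3 (compose_se3): R=[-0.9356 -0.0411 0.3507; -0.3527 0.1540 -0.9230; -0.0161 -0.9872 -0.1586], t=(5.7634, -3.2207, -0.9429)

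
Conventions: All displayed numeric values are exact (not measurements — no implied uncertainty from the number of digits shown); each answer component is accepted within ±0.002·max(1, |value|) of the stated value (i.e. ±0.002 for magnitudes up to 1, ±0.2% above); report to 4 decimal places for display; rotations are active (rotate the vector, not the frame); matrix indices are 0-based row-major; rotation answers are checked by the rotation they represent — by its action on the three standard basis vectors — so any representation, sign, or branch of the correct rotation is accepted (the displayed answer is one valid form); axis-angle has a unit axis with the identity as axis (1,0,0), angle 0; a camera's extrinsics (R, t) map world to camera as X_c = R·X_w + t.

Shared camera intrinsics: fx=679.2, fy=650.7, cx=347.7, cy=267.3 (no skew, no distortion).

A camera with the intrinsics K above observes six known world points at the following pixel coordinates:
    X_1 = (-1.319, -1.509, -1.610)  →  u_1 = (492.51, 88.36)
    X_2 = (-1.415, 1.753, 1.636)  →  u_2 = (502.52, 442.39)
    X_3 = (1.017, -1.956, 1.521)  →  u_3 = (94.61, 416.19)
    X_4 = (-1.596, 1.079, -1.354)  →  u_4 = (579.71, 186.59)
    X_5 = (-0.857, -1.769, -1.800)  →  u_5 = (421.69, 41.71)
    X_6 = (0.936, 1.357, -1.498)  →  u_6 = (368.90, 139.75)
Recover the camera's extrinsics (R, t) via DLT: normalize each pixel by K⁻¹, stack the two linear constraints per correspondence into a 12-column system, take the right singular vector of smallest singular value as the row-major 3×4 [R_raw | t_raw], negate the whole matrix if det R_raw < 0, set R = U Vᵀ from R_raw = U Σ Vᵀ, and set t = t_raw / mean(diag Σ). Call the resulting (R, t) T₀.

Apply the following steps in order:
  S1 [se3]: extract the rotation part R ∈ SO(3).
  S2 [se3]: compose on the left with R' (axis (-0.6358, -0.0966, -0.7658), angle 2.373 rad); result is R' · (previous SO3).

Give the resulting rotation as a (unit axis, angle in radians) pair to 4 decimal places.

source (pnp_recover): camera pose = R=[-0.8652 0.4446 -0.2319; -0.2430 0.0328 0.9695; 0.4386 0.8951 0.0796], t=(0.1100, 0.0600, 6.5301)
after S1 (rot_of_se3): [-0.8652 0.4446 -0.2319; -0.2430 0.0328 0.9695; 0.4386 0.8951 0.0796]
after S2 (compose_so3): [0.2035 0.6993 0.6853; 0.7896 0.2966 -0.5372; -0.5789 0.6504 -0.4918]

rotation (axis_angle) = ((0.6838, 0.7279, 0.0520), 2.0896)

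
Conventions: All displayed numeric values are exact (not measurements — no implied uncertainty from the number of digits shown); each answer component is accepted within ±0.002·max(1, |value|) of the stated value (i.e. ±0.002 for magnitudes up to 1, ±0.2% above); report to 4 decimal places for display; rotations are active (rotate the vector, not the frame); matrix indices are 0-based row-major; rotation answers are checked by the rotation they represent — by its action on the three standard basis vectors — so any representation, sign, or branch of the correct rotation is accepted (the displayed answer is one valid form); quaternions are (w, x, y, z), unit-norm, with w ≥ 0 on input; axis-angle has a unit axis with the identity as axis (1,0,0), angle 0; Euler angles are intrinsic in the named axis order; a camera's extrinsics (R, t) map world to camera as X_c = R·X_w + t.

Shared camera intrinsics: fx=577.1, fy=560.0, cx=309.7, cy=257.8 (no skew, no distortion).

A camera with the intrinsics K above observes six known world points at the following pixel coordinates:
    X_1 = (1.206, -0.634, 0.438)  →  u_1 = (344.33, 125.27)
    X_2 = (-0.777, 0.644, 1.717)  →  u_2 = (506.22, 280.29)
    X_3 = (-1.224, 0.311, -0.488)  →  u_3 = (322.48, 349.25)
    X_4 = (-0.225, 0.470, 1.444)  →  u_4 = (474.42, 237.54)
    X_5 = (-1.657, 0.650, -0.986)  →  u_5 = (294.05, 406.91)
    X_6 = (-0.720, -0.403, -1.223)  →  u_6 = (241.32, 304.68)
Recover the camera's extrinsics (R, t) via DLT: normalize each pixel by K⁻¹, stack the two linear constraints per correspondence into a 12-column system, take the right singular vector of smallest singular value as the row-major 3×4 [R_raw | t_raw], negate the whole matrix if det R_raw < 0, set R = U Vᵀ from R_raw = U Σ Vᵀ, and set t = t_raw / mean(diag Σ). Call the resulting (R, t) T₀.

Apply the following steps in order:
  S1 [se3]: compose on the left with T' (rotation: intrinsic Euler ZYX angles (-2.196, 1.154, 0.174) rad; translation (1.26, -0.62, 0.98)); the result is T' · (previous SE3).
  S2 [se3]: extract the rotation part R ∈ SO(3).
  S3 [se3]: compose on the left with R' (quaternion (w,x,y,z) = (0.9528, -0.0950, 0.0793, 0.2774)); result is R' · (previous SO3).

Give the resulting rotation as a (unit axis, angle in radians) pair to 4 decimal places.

rotation (axis_angle) = ((-0.2561, -0.8648, 0.4318), 2.9877)

source (pnp_recover): camera pose = R=[-0.1408 0.2803 0.9495; -0.9451 0.2475 -0.2132; -0.2948 -0.9275 0.2301], t=(0.3499, -0.2601, 6.6382)
after S1 (compose_se3): R=[-0.4371 0.7273 -0.5290; 0.8977 0.3168 -0.3062; -0.0551 -0.6088 -0.7914], t=(-3.4372, -4.7264, 3.2886)
after S2 (rot_of_se3): [-0.4371 0.7273 -0.5290; 0.8977 0.3168 -0.3062; -0.0551 -0.6088 -0.7914]
after S3 (compose_so3): [-0.8578 0.3741 -0.3524; 0.5065 0.4989 -0.7033; -0.0873 -0.7818 -0.6174]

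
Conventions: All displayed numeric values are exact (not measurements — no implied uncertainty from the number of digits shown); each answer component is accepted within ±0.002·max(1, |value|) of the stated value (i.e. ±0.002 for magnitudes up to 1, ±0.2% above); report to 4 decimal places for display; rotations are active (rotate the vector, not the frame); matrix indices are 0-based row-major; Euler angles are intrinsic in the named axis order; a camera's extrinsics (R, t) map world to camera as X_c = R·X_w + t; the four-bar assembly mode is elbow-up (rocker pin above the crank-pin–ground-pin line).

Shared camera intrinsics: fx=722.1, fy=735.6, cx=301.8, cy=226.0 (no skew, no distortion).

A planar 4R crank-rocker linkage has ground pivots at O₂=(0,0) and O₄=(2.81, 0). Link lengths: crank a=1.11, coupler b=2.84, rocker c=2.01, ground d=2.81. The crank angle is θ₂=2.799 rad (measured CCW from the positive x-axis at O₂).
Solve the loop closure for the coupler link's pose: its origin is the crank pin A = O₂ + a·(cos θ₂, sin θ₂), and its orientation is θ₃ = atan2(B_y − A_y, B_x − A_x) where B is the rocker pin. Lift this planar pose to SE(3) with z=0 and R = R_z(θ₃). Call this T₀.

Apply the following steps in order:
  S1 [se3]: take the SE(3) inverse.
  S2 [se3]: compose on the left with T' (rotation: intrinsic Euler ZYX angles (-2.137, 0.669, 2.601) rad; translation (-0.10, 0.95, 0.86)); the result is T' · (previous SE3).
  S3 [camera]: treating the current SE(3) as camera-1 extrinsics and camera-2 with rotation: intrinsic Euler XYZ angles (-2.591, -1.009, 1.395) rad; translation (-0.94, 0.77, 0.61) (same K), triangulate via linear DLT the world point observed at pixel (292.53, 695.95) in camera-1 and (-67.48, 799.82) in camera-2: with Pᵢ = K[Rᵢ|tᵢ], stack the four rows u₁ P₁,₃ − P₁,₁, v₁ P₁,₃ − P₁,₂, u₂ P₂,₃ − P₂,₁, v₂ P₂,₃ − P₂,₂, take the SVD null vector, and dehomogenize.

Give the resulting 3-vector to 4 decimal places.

result = (-1.2220, 0.3475, -0.3834)

source (fourbar_fk): coupler pose = R=[0.9092 -0.4163 0.0000; 0.4163 0.9092 0.0000; 0.0000 0.0000 1.0000], t=(-1.0455, 0.3729, 0.0000)
after S1 (invert_se3): R=[0.9092 0.4163 0.0000; -0.4163 0.9092 0.0000; 0.0000 0.0000 1.0000], t=(0.7953, -0.7743, 0.0000)
after S2 (compose_se3): R=[-0.0101 -0.9888 -0.1491; -0.6813 -0.1023 0.7248; -0.7320 0.1089 -0.6726], t=(0.2582, 0.2759, 0.0541)
after S3 (triangulate): (-1.2220, 0.3475, -0.3834)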